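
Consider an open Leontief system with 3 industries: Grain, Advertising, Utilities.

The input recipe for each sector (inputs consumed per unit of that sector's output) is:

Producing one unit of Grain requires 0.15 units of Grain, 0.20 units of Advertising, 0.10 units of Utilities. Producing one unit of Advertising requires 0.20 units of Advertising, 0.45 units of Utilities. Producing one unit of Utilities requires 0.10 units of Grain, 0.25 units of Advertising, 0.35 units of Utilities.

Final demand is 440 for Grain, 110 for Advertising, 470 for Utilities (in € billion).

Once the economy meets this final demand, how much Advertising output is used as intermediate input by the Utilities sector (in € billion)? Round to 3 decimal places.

I − A =
  [   0.85     0.00    -0.10]
  [  -0.20     0.80    -0.25]
  [  -0.10    -0.45     0.65]
Cofactors of I−A, C_ij = (−1)^(i+j)·(minor ij) (rows/columns in the sector order above):
  C_11 = (0.80)(0.65) − (-0.25)(-0.45) = 0.4075
  C_12 = −[(-0.20)(0.65) − (-0.25)(-0.10)] = 0.1550
  C_13 = (-0.20)(-0.45) − (0.80)(-0.10) = 0.1700
  C_21 = −[(0.00)(0.65) − (-0.10)(-0.45)] = 0.0450
  C_22 = (0.85)(0.65) − (-0.10)(-0.10) = 0.5425
  C_23 = −[(0.85)(-0.45) − (0.00)(-0.10)] = 0.3825
  C_31 = (0.00)(-0.25) − (-0.10)(0.80) = 0.0800
  C_32 = −[(0.85)(-0.25) − (-0.10)(-0.20)] = 0.2325
  C_33 = (0.85)(0.80) − (0.00)(-0.20) = 0.6800
det(I−A) = Σ_j (I−A)_1j·C_1j = (0.85)(0.4075) + (0.00)(0.1550) + (-0.10)(0.1700) = 0.329375
adj(I−A) = Cᵀ =
  [ 0.4075   0.0450   0.0800]
  [ 0.1550   0.5425   0.2325]
  [ 0.1700   0.3825   0.6800]
(I − A)⁻¹ = adj(I−A) / det(I−A) ≈
  [   1.2372     0.1366     0.2429]
  [   0.4706     1.6471     0.7059]
  [   0.5161     1.1613     2.0645]
First solve x = (I − A)⁻¹ d = adj(I−A)·d / det(I−A); in particular x_U = (0.1700·440 + 0.3825·110 + 0.6800·470) / 0.329375 = 436.475 / 0.329375 ≈ 1325.16129.
Intermediate flow from A to U: z_AU = a_AU · x_U = 0.25 × 436.475 / 0.329375 = 109.11875 / 0.329375 ≈ 331.290.

z_AU = 331.290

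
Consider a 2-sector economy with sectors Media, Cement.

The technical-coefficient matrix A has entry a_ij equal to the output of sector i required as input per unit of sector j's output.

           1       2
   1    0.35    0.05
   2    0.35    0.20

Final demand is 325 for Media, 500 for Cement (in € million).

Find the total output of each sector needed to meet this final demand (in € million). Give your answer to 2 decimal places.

x_1 = 567.16, x_2 = 873.13

I − A =
  [   0.65    -0.05]
  [  -0.35     0.80]
det(I−A) = (0.65)(0.80) − (-0.05)(-0.35) = 0.5025
adj(I−A) = [[0.80, 0.05], [0.35, 0.65]]
(I − A)⁻¹ = adj(I−A) / det(I−A) ≈
  [   1.5920     0.0995]
  [   0.6965     1.2935]
x = (I − A)⁻¹ d = adj(I−A)·d / det(I−A), with det(I−A) = 0.5025:
  x_1 = (0.80·325 + 0.05·500) / 0.5025 = 285.00 / 0.5025 ≈ 567.16
  x_2 = (0.35·325 + 0.65·500) / 0.5025 = 438.75 / 0.5025 ≈ 873.13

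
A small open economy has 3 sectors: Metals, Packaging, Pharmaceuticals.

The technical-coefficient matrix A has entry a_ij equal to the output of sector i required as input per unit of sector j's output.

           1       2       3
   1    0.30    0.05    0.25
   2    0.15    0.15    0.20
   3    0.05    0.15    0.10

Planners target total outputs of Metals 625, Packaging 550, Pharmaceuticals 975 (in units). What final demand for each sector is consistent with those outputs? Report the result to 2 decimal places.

I − A =
  [   0.70    -0.05    -0.25]
  [  -0.15     0.85    -0.20]
  [  -0.05    -0.15     0.90]
d = (I − A) x:
  d_1 = (+0.70)·625 + (-0.05)·550 + (-0.25)·975 = 166.25
  d_2 = (-0.15)·625 + (+0.85)·550 + (-0.20)·975 = 178.75
  d_3 = (-0.05)·625 + (-0.15)·550 + (+0.90)·975 = 763.75

d_1 = 166.25, d_2 = 178.75, d_3 = 763.75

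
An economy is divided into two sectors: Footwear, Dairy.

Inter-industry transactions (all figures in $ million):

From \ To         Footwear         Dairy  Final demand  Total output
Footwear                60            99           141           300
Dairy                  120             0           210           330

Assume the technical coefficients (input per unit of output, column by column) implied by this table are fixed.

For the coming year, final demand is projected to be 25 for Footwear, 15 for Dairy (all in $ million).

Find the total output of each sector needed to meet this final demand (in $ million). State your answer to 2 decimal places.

Technical coefficients a_ij = z_ij / X_j:
  a_FF = 60/300 = 0.20, a_DF = 120/300 = 0.40
  a_FD = 99/330 = 0.30, a_DD = 0/330 = 0.00
I − A =
  [   0.80    -0.30]
  [  -0.40     1.00]
det(I−A) = (0.80)(1.00) − (-0.30)(-0.40) = 0.6800
adj(I−A) = [[1.00, 0.30], [0.40, 0.80]]
(I − A)⁻¹ = adj(I−A) / det(I−A) ≈
  [   1.4706     0.4412]
  [   0.5882     1.1765]
x = (I − A)⁻¹ d = adj(I−A)·d / det(I−A), with det(I−A) = 0.6800:
  x_F = (1.00·25 + 0.30·15) / 0.6800 = 29.50 / 0.6800 ≈ 43.38
  x_D = (0.40·25 + 0.80·15) / 0.6800 = 22.00 / 0.6800 ≈ 32.35

x_F = 43.38, x_D = 32.35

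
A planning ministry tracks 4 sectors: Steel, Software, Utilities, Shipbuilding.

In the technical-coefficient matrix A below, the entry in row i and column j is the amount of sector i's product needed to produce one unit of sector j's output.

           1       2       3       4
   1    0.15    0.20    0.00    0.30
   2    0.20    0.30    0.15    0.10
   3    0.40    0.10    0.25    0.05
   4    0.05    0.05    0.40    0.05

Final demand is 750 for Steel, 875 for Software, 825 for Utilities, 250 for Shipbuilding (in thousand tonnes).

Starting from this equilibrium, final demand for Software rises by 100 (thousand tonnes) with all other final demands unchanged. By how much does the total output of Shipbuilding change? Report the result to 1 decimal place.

Δx_4 = 34.8

I − A =
  [   0.85    -0.20     0.00    -0.30]
  [  -0.20     0.70    -0.15    -0.10]
  [  -0.40    -0.10     0.75    -0.05]
  [  -0.05    -0.05    -0.40     0.95]
Compute the cofactors C_ij = (−1)^(i+j)·(3×3 minor ij) of I−A; the adjugate is their transpose:
adj(I−A) = Cᵀ =
  [ 0.462375   0.161750   0.122750   0.169500]
  [ 0.215625   0.529375   0.176875   0.133125]
  [ 0.285750   0.163875   0.508500   0.134250]
  [ 0.156000   0.105375   0.229875   0.391500]
det(I−A) = Σ_j (I−A)_1j·C_1j = (0.85)(0.462375) + (-0.20)(0.215625) + (0.00)(0.285750) + (-0.30)(0.156000) = 0.30309375
(I − A)⁻¹ = adj(I−A) / det(I−A) ≈
  [   1.5255     0.5337     0.4050     0.5592]
  [   0.7114     1.7466     0.5836     0.4392]
  [   0.9428     0.5407     1.6777     0.4429]
  [   0.5147     0.3477     0.7584     1.2917]
Δx = (I − A)⁻¹ Δd with Δd having +100 in the Software component and 0 elsewhere.
So Δx_4 = L_42 · (+100), where L_42 = adj(I−A)_42 / det(I−A) = 0.105375 / 0.30309375.
Δx_4 = 0.105375 × (+100) / 0.30309375 = 10.5375 / 0.30309375 ≈ 34.8.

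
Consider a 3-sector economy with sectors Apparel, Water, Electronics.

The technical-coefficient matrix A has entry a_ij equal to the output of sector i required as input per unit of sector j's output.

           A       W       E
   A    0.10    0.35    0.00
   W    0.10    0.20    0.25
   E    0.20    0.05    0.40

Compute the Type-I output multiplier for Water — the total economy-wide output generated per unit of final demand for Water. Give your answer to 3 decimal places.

m_W = 2.263

I − A =
  [   0.90    -0.35     0.00]
  [  -0.10     0.80    -0.25]
  [  -0.20    -0.05     0.60]
Cofactors of I−A, C_ij = (−1)^(i+j)·(minor ij) (rows/columns in the sector order above):
  C_11 = (0.80)(0.60) − (-0.25)(-0.05) = 0.4675
  C_12 = −[(-0.10)(0.60) − (-0.25)(-0.20)] = 0.1100
  C_13 = (-0.10)(-0.05) − (0.80)(-0.20) = 0.1650
  C_21 = −[(-0.35)(0.60) − (0.00)(-0.05)] = 0.2100
  C_22 = (0.90)(0.60) − (0.00)(-0.20) = 0.5400
  C_23 = −[(0.90)(-0.05) − (-0.35)(-0.20)] = 0.1150
  C_31 = (-0.35)(-0.25) − (0.00)(0.80) = 0.0875
  C_32 = −[(0.90)(-0.25) − (0.00)(-0.10)] = 0.2250
  C_33 = (0.90)(0.80) − (-0.35)(-0.10) = 0.6850
det(I−A) = Σ_j (I−A)_1j·C_1j = (0.90)(0.4675) + (-0.35)(0.1100) + (0.00)(0.1650) = 0.38225
adj(I−A) = Cᵀ =
  [ 0.4675   0.2100   0.0875]
  [ 0.1100   0.5400   0.2250]
  [ 0.1650   0.1150   0.6850]
(I − A)⁻¹ = adj(I−A) / det(I−A) ≈
  [   1.2230     0.5494     0.2289]
  [   0.2878     1.4127     0.5886]
  [   0.4317     0.3009     1.7920]
The output multiplier for sector j is the column-j sum of the Leontief inverse (I − A)⁻¹ = adj(I−A) / det(I−A).
Column W of adj(I−A): (0.2100, 0.5400, 0.1150); det(I−A) = 0.38225.
m_W = (0.2100 + 0.5400 + 0.1150) / 0.38225 = 0.865 / 0.38225 ≈ 2.263.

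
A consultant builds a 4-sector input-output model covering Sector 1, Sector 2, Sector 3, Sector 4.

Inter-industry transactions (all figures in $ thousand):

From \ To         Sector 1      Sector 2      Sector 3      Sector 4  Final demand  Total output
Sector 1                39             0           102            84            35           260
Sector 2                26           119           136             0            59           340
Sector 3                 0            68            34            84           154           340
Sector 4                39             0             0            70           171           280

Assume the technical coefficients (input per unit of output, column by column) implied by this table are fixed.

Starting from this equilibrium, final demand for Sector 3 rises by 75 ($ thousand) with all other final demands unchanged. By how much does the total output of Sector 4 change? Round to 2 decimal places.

Technical coefficients a_ij = z_ij / X_j:
  a_11 = 39/260 = 0.15, a_21 = 26/260 = 0.10, a_31 = 0/260 = 0.00, a_41 = 39/260 = 0.15
  a_12 = 0/340 = 0.00, a_22 = 119/340 = 0.35, a_32 = 68/340 = 0.20, a_42 = 0/340 = 0.00
  a_13 = 102/340 = 0.30, a_23 = 136/340 = 0.40, a_33 = 34/340 = 0.10, a_43 = 0/340 = 0.00
  a_14 = 84/280 = 0.30, a_24 = 0/280 = 0.00, a_34 = 84/280 = 0.30, a_44 = 70/280 = 0.25
I − A =
  [   0.85     0.00    -0.30    -0.30]
  [  -0.10     0.65    -0.40     0.00]
  [   0.00    -0.20     0.90    -0.30]
  [  -0.15     0.00     0.00     0.75]
Compute the cofactors C_ij = (−1)^(i+j)·(3×3 minor ij) of I−A; the adjugate is their transpose:
adj(I−A) = Cᵀ =
  [ 0.378750   0.045000   0.146250   0.210000]
  [ 0.085500   0.519750   0.259500   0.138000]
  [ 0.044250   0.118500   0.385125   0.171750]
  [ 0.075750   0.009000   0.029250   0.423250]
det(I−A) = Σ_j (I−A)_1j·C_1j = (0.85)(0.378750) + (0.00)(0.085500) + (-0.30)(0.044250) + (-0.30)(0.075750) = 0.2859375
(I − A)⁻¹ = adj(I−A) / det(I−A) ≈
  [   1.3246     0.1574     0.5115     0.7344]
  [   0.2990     1.8177     0.9075     0.4826]
  [   0.1548     0.4144     1.3469     0.6007]
  [   0.2649     0.0315     0.1023     1.4802]
Δx = (I − A)⁻¹ Δd with Δd having +75 in the Sector 3 component and 0 elsewhere.
So Δx_4 = L_43 · (+75), where L_43 = adj(I−A)_43 / det(I−A) = 0.029250 / 0.2859375.
Δx_4 = 0.029250 × (+75) / 0.2859375 = 2.19375 / 0.2859375 ≈ 7.67.

Δx_4 = 7.67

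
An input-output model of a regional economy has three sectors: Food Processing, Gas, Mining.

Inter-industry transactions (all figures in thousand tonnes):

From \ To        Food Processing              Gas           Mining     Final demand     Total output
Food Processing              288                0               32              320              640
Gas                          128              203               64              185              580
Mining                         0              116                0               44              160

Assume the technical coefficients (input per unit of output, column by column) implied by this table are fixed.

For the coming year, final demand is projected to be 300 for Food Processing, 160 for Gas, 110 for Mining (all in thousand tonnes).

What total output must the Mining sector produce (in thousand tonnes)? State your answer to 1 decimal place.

Technical coefficients a_ij = z_ij / X_j:
  a_FF = 288/640 = 0.45, a_GF = 128/640 = 0.20, a_MF = 0/640 = 0.00
  a_FG = 0/580 = 0.00, a_GG = 203/580 = 0.35, a_MG = 116/580 = 0.20
  a_FM = 32/160 = 0.20, a_GM = 64/160 = 0.40, a_MM = 0/160 = 0.00
I − A =
  [   0.55     0.00    -0.20]
  [  -0.20     0.65    -0.40]
  [   0.00    -0.20     1.00]
Cofactors of I−A, C_ij = (−1)^(i+j)·(minor ij) (rows/columns in the sector order above):
  C_11 = (0.65)(1.00) − (-0.40)(-0.20) = 0.5700
  C_12 = −[(-0.20)(1.00) − (-0.40)(0.00)] = 0.2000
  C_13 = (-0.20)(-0.20) − (0.65)(0.00) = 0.0400
  C_21 = −[(0.00)(1.00) − (-0.20)(-0.20)] = 0.0400
  C_22 = (0.55)(1.00) − (-0.20)(0.00) = 0.5500
  C_23 = −[(0.55)(-0.20) − (0.00)(0.00)] = 0.1100
  C_31 = (0.00)(-0.40) − (-0.20)(0.65) = 0.1300
  C_32 = −[(0.55)(-0.40) − (-0.20)(-0.20)] = 0.2600
  C_33 = (0.55)(0.65) − (0.00)(-0.20) = 0.3575
det(I−A) = Σ_j (I−A)_1j·C_1j = (0.55)(0.5700) + (0.00)(0.2000) + (-0.20)(0.0400) = 0.3055
adj(I−A) = Cᵀ =
  [ 0.5700   0.0400   0.1300]
  [ 0.2000   0.5500   0.2600]
  [ 0.0400   0.1100   0.3575]
(I − A)⁻¹ = adj(I−A) / det(I−A) ≈
  [   1.8658     0.1309     0.4255]
  [   0.6547     1.8003     0.8511]
  [   0.1309     0.3601     1.1702]
x = (I − A)⁻¹ d = adj(I−A)·d / det(I−A), with det(I−A) = 0.3055:
  x_F = (0.5700·300 + 0.0400·160 + 0.1300·110) / 0.3055 = 191.70 / 0.3055 ≈ 627.5
  x_G = (0.2000·300 + 0.5500·160 + 0.2600·110) / 0.3055 = 176.60 / 0.3055 ≈ 578.1
  x_M = (0.0400·300 + 0.1100·160 + 0.3575·110) / 0.3055 = 68.925 / 0.3055 ≈ 225.6

x_M = 225.6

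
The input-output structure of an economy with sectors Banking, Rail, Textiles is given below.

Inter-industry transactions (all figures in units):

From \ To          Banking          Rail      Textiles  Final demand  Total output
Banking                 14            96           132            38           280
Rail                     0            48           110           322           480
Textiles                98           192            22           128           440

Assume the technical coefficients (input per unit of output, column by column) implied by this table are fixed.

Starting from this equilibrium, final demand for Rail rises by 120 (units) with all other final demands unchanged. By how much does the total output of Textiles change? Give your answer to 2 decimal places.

Technical coefficients a_ij = z_ij / X_j:
  a_11 = 14/280 = 0.05, a_21 = 0/280 = 0.00, a_31 = 98/280 = 0.35
  a_12 = 96/480 = 0.20, a_22 = 48/480 = 0.10, a_32 = 192/480 = 0.40
  a_13 = 132/440 = 0.30, a_23 = 110/440 = 0.25, a_33 = 22/440 = 0.05
I − A =
  [   0.95    -0.20    -0.30]
  [   0.00     0.90    -0.25]
  [  -0.35    -0.40     0.95]
Cofactors of I−A, C_ij = (−1)^(i+j)·(minor ij) (rows/columns in the sector order above):
  C_11 = (0.90)(0.95) − (-0.25)(-0.40) = 0.7550
  C_12 = −[(0.00)(0.95) − (-0.25)(-0.35)] = 0.0875
  C_13 = (0.00)(-0.40) − (0.90)(-0.35) = 0.3150
  C_21 = −[(-0.20)(0.95) − (-0.30)(-0.40)] = 0.3100
  C_22 = (0.95)(0.95) − (-0.30)(-0.35) = 0.7975
  C_23 = −[(0.95)(-0.40) − (-0.20)(-0.35)] = 0.4500
  C_31 = (-0.20)(-0.25) − (-0.30)(0.90) = 0.3200
  C_32 = −[(0.95)(-0.25) − (-0.30)(0.00)] = 0.2375
  C_33 = (0.95)(0.90) − (-0.20)(0.00) = 0.8550
det(I−A) = Σ_j (I−A)_1j·C_1j = (0.95)(0.7550) + (-0.20)(0.0875) + (-0.30)(0.3150) = 0.60525
adj(I−A) = Cᵀ =
  [ 0.7550   0.3100   0.3200]
  [ 0.0875   0.7975   0.2375]
  [ 0.3150   0.4500   0.8550]
(I − A)⁻¹ = adj(I−A) / det(I−A) ≈
  [   1.2474     0.5122     0.5287]
  [   0.1446     1.3176     0.3924]
  [   0.5204     0.7435     1.4126]
Δx = (I − A)⁻¹ Δd with Δd having +120 in the Rail component and 0 elsewhere.
So Δx_3 = L_32 · (+120), where L_32 = adj(I−A)_32 / det(I−A) = 0.4500 / 0.60525.
Δx_3 = 0.4500 × (+120) / 0.60525 = 54.00 / 0.60525 ≈ 89.22.

Δx_3 = 89.22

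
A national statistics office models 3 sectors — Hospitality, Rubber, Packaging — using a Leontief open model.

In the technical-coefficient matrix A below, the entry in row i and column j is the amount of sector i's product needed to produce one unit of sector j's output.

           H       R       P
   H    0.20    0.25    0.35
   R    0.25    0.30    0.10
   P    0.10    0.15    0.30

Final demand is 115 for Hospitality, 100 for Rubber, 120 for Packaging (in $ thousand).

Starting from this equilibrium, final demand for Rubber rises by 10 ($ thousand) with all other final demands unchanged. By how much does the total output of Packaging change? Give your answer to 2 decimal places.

Δx_P = 4.90

I − A =
  [   0.80    -0.25    -0.35]
  [  -0.25     0.70    -0.10]
  [  -0.10    -0.15     0.70]
Cofactors of I−A, C_ij = (−1)^(i+j)·(minor ij) (rows/columns in the sector order above):
  C_11 = (0.70)(0.70) − (-0.10)(-0.15) = 0.4750
  C_12 = −[(-0.25)(0.70) − (-0.10)(-0.10)] = 0.1850
  C_13 = (-0.25)(-0.15) − (0.70)(-0.10) = 0.1075
  C_21 = −[(-0.25)(0.70) − (-0.35)(-0.15)] = 0.2275
  C_22 = (0.80)(0.70) − (-0.35)(-0.10) = 0.5250
  C_23 = −[(0.80)(-0.15) − (-0.25)(-0.10)] = 0.1450
  C_31 = (-0.25)(-0.10) − (-0.35)(0.70) = 0.2700
  C_32 = −[(0.80)(-0.10) − (-0.35)(-0.25)] = 0.1675
  C_33 = (0.80)(0.70) − (-0.25)(-0.25) = 0.4975
det(I−A) = Σ_j (I−A)_1j·C_1j = (0.80)(0.4750) + (-0.25)(0.1850) + (-0.35)(0.1075) = 0.296125
adj(I−A) = Cᵀ =
  [ 0.4750   0.2275   0.2700]
  [ 0.1850   0.5250   0.1675]
  [ 0.1075   0.1450   0.4975]
(I − A)⁻¹ = adj(I−A) / det(I−A) ≈
  [   1.6041     0.7683     0.9118]
  [   0.6247     1.7729     0.5656]
  [   0.3630     0.4897     1.6800]
Δx = (I − A)⁻¹ Δd with Δd having +10 in the Rubber component and 0 elsewhere.
So Δx_P = L_PR · (+10), where L_PR = adj(I−A)_PR / det(I−A) = 0.1450 / 0.296125.
Δx_P = 0.1450 × (+10) / 0.296125 = 1.45 / 0.296125 ≈ 4.90.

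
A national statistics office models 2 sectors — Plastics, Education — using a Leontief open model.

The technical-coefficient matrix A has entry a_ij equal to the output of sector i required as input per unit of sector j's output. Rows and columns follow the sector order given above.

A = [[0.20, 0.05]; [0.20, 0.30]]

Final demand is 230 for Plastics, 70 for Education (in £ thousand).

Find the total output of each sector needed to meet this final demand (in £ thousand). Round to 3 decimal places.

I − A =
  [   0.80    -0.05]
  [  -0.20     0.70]
det(I−A) = (0.80)(0.70) − (-0.05)(-0.20) = 0.5500
adj(I−A) = [[0.70, 0.05], [0.20, 0.80]]
(I − A)⁻¹ = adj(I−A) / det(I−A) ≈
  [   1.2727     0.0909]
  [   0.3636     1.4545]
x = (I − A)⁻¹ d = adj(I−A)·d / det(I−A), with det(I−A) = 0.5500:
  x_P = (0.70·230 + 0.05·70) / 0.5500 = 164.50 / 0.5500 ≈ 299.091
  x_E = (0.20·230 + 0.80·70) / 0.5500 = 102.00 / 0.5500 ≈ 185.455

x_P = 299.091, x_E = 185.455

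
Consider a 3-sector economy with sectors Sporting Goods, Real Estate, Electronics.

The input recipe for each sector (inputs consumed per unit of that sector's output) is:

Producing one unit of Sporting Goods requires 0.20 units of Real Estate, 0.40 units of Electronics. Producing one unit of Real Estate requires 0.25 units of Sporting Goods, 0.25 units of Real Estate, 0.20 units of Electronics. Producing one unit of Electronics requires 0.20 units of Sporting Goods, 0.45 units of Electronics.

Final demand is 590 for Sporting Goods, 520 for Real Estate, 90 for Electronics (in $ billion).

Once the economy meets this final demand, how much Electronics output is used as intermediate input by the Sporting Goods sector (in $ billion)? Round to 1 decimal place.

I − A =
  [   1.00    -0.25    -0.20]
  [  -0.20     0.75     0.00]
  [  -0.40    -0.20     0.55]
Cofactors of I−A, C_ij = (−1)^(i+j)·(minor ij) (rows/columns in the sector order above):
  C_11 = (0.75)(0.55) − (0.00)(-0.20) = 0.4125
  C_12 = −[(-0.20)(0.55) − (0.00)(-0.40)] = 0.1100
  C_13 = (-0.20)(-0.20) − (0.75)(-0.40) = 0.3400
  C_21 = −[(-0.25)(0.55) − (-0.20)(-0.20)] = 0.1775
  C_22 = (1.00)(0.55) − (-0.20)(-0.40) = 0.4700
  C_23 = −[(1.00)(-0.20) − (-0.25)(-0.40)] = 0.3000
  C_31 = (-0.25)(0.00) − (-0.20)(0.75) = 0.1500
  C_32 = −[(1.00)(0.00) − (-0.20)(-0.20)] = 0.0400
  C_33 = (1.00)(0.75) − (-0.25)(-0.20) = 0.7000
det(I−A) = Σ_j (I−A)_1j·C_1j = (1.00)(0.4125) + (-0.25)(0.1100) + (-0.20)(0.3400) = 0.3170
adj(I−A) = Cᵀ =
  [ 0.4125   0.1775   0.1500]
  [ 0.1100   0.4700   0.0400]
  [ 0.3400   0.3000   0.7000]
(I − A)⁻¹ = adj(I−A) / det(I−A) ≈
  [   1.3013     0.5599     0.4732]
  [   0.3470     1.4826     0.1262]
  [   1.0726     0.9464     2.2082]
First solve x = (I − A)⁻¹ d = adj(I−A)·d / det(I−A); in particular x_S = (0.4125·590 + 0.1775·520 + 0.1500·90) / 0.3170 = 349.175 / 0.3170 ≈ 1101.498.
Intermediate flow from E to S: z_ES = a_ES · x_S = 0.40 × 349.175 / 0.3170 = 139.67 / 0.3170 ≈ 440.6.

z_ES = 440.6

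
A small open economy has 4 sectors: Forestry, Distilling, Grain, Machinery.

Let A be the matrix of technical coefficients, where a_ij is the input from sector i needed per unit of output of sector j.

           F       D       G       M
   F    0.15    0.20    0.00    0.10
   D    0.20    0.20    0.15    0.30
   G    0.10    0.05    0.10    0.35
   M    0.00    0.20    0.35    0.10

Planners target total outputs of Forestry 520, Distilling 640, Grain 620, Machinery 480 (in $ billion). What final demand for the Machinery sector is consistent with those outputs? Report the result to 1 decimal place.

I − A =
  [   0.85    -0.20     0.00    -0.10]
  [  -0.20     0.80    -0.15    -0.30]
  [  -0.10    -0.05     0.90    -0.35]
  [   0.00    -0.20    -0.35     0.90]
d = (I − A) x:
  d_F = (+0.85)·520 + (-0.20)·640 + (+0.00)·620 + (-0.10)·480 = 266.0
  d_D = (-0.20)·520 + (+0.80)·640 + (-0.15)·620 + (-0.30)·480 = 171.0
  d_G = (-0.10)·520 + (-0.05)·640 + (+0.90)·620 + (-0.35)·480 = 306.0
  d_M = (+0.00)·520 + (-0.20)·640 + (-0.35)·620 + (+0.90)·480 = 87.0

d_M = 87.0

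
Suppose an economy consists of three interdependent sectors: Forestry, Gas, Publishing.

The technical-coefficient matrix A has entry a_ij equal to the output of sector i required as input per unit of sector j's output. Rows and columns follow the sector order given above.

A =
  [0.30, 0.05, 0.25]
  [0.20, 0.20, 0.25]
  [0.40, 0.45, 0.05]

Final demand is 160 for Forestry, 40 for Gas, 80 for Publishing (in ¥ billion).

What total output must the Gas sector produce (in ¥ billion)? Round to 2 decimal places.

I − A =
  [   0.70    -0.05    -0.25]
  [  -0.20     0.80    -0.25]
  [  -0.40    -0.45     0.95]
Cofactors of I−A, C_ij = (−1)^(i+j)·(minor ij) (rows/columns in the sector order above):
  C_11 = (0.80)(0.95) − (-0.25)(-0.45) = 0.6475
  C_12 = −[(-0.20)(0.95) − (-0.25)(-0.40)] = 0.2900
  C_13 = (-0.20)(-0.45) − (0.80)(-0.40) = 0.4100
  C_21 = −[(-0.05)(0.95) − (-0.25)(-0.45)] = 0.1600
  C_22 = (0.70)(0.95) − (-0.25)(-0.40) = 0.5650
  C_23 = −[(0.70)(-0.45) − (-0.05)(-0.40)] = 0.3350
  C_31 = (-0.05)(-0.25) − (-0.25)(0.80) = 0.2125
  C_32 = −[(0.70)(-0.25) − (-0.25)(-0.20)] = 0.2250
  C_33 = (0.70)(0.80) − (-0.05)(-0.20) = 0.5500
det(I−A) = Σ_j (I−A)_1j·C_1j = (0.70)(0.6475) + (-0.05)(0.2900) + (-0.25)(0.4100) = 0.33625
adj(I−A) = Cᵀ =
  [ 0.6475   0.1600   0.2125]
  [ 0.2900   0.5650   0.2250]
  [ 0.4100   0.3350   0.5500]
(I − A)⁻¹ = adj(I−A) / det(I−A) ≈
  [   1.9257     0.4758     0.6320]
  [   0.8625     1.6803     0.6691]
  [   1.2193     0.9963     1.6357]
x = (I − A)⁻¹ d = adj(I−A)·d / det(I−A), with det(I−A) = 0.33625:
  x_1 = (0.6475·160 + 0.1600·40 + 0.2125·80) / 0.33625 = 127.00 / 0.33625 ≈ 377.70
  x_2 = (0.2900·160 + 0.5650·40 + 0.2250·80) / 0.33625 = 87.00 / 0.33625 ≈ 258.74
  x_3 = (0.4100·160 + 0.3350·40 + 0.5500·80) / 0.33625 = 123.00 / 0.33625 ≈ 365.80

x_2 = 258.74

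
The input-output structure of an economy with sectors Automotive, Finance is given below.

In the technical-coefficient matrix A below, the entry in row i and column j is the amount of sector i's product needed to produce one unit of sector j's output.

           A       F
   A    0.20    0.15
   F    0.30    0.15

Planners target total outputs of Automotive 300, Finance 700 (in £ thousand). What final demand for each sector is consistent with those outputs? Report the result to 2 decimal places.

d_A = 135.00, d_F = 505.00

I − A =
  [   0.80    -0.15]
  [  -0.30     0.85]
d = (I − A) x:
  d_A = (+0.80)·300 + (-0.15)·700 = 135.00
  d_F = (-0.30)·300 + (+0.85)·700 = 505.00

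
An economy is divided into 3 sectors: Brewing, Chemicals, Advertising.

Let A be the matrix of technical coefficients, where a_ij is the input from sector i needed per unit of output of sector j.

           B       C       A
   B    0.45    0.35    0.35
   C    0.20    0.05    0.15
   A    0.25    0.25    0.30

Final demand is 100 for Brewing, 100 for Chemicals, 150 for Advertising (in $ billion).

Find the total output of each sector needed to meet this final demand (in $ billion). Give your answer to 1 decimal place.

I − A =
  [   0.55    -0.35    -0.35]
  [  -0.20     0.95    -0.15]
  [  -0.25    -0.25     0.70]
Cofactors of I−A, C_ij = (−1)^(i+j)·(minor ij) (rows/columns in the sector order above):
  C_11 = (0.95)(0.70) − (-0.15)(-0.25) = 0.6275
  C_12 = −[(-0.20)(0.70) − (-0.15)(-0.25)] = 0.1775
  C_13 = (-0.20)(-0.25) − (0.95)(-0.25) = 0.2875
  C_21 = −[(-0.35)(0.70) − (-0.35)(-0.25)] = 0.3325
  C_22 = (0.55)(0.70) − (-0.35)(-0.25) = 0.2975
  C_23 = −[(0.55)(-0.25) − (-0.35)(-0.25)] = 0.2250
  C_31 = (-0.35)(-0.15) − (-0.35)(0.95) = 0.3850
  C_32 = −[(0.55)(-0.15) − (-0.35)(-0.20)] = 0.1525
  C_33 = (0.55)(0.95) − (-0.35)(-0.20) = 0.4525
det(I−A) = Σ_j (I−A)_1j·C_1j = (0.55)(0.6275) + (-0.35)(0.1775) + (-0.35)(0.2875) = 0.182375
adj(I−A) = Cᵀ =
  [ 0.6275   0.3325   0.3850]
  [ 0.1775   0.2975   0.1525]
  [ 0.2875   0.2250   0.4525]
(I − A)⁻¹ = adj(I−A) / det(I−A) ≈
  [   3.4407     1.8232     2.1110]
  [   0.9733     1.6313     0.8362]
  [   1.5764     1.2337     2.4812]
x = (I − A)⁻¹ d = adj(I−A)·d / det(I−A), with det(I−A) = 0.182375:
  x_B = (0.6275·100 + 0.3325·100 + 0.3850·150) / 0.182375 = 153.75 / 0.182375 ≈ 843.0
  x_C = (0.1775·100 + 0.2975·100 + 0.1525·150) / 0.182375 = 70.375 / 0.182375 ≈ 385.9
  x_A = (0.2875·100 + 0.2250·100 + 0.4525·150) / 0.182375 = 119.125 / 0.182375 ≈ 653.2

x_B = 843.0, x_C = 385.9, x_A = 653.2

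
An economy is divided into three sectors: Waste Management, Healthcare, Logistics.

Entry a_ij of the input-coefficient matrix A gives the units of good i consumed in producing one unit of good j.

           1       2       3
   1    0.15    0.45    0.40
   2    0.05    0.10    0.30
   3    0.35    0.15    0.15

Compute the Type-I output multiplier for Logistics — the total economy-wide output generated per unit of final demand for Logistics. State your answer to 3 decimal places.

m_3 = 3.630

I − A =
  [   0.85    -0.45    -0.40]
  [  -0.05     0.90    -0.30]
  [  -0.35    -0.15     0.85]
Cofactors of I−A, C_ij = (−1)^(i+j)·(minor ij) (rows/columns in the sector order above):
  C_11 = (0.90)(0.85) − (-0.30)(-0.15) = 0.7200
  C_12 = −[(-0.05)(0.85) − (-0.30)(-0.35)] = 0.1475
  C_13 = (-0.05)(-0.15) − (0.90)(-0.35) = 0.3225
  C_21 = −[(-0.45)(0.85) − (-0.40)(-0.15)] = 0.4425
  C_22 = (0.85)(0.85) − (-0.40)(-0.35) = 0.5825
  C_23 = −[(0.85)(-0.15) − (-0.45)(-0.35)] = 0.2850
  C_31 = (-0.45)(-0.30) − (-0.40)(0.90) = 0.4950
  C_32 = −[(0.85)(-0.30) − (-0.40)(-0.05)] = 0.2750
  C_33 = (0.85)(0.90) − (-0.45)(-0.05) = 0.7425
det(I−A) = Σ_j (I−A)_1j·C_1j = (0.85)(0.7200) + (-0.45)(0.1475) + (-0.40)(0.3225) = 0.416625
adj(I−A) = Cᵀ =
  [ 0.7200   0.4425   0.4950]
  [ 0.1475   0.5825   0.2750]
  [ 0.3225   0.2850   0.7425]
(I − A)⁻¹ = adj(I−A) / det(I−A) ≈
  [   1.7282     1.0621     1.1881]
  [   0.3540     1.3981     0.6601]
  [   0.7741     0.6841     1.7822]
The output multiplier for sector j is the column-j sum of the Leontief inverse (I − A)⁻¹ = adj(I−A) / det(I−A).
Column 3 of adj(I−A): (0.4950, 0.2750, 0.7425); det(I−A) = 0.416625.
m_3 = (0.4950 + 0.2750 + 0.7425) / 0.416625 = 1.5125 / 0.416625 ≈ 3.630.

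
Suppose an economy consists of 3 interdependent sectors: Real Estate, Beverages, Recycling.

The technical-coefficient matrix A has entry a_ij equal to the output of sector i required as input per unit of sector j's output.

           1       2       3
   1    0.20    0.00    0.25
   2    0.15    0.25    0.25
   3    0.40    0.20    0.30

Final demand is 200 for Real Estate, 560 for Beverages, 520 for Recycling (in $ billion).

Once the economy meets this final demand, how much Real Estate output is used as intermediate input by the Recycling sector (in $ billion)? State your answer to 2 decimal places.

I − A =
  [   0.80     0.00    -0.25]
  [  -0.15     0.75    -0.25]
  [  -0.40    -0.20     0.70]
Cofactors of I−A, C_ij = (−1)^(i+j)·(minor ij) (rows/columns in the sector order above):
  C_11 = (0.75)(0.70) − (-0.25)(-0.20) = 0.4750
  C_12 = −[(-0.15)(0.70) − (-0.25)(-0.40)] = 0.2050
  C_13 = (-0.15)(-0.20) − (0.75)(-0.40) = 0.3300
  C_21 = −[(0.00)(0.70) − (-0.25)(-0.20)] = 0.0500
  C_22 = (0.80)(0.70) − (-0.25)(-0.40) = 0.4600
  C_23 = −[(0.80)(-0.20) − (0.00)(-0.40)] = 0.1600
  C_31 = (0.00)(-0.25) − (-0.25)(0.75) = 0.1875
  C_32 = −[(0.80)(-0.25) − (-0.25)(-0.15)] = 0.2375
  C_33 = (0.80)(0.75) − (0.00)(-0.15) = 0.6000
det(I−A) = Σ_j (I−A)_1j·C_1j = (0.80)(0.4750) + (0.00)(0.2050) + (-0.25)(0.3300) = 0.2975
adj(I−A) = Cᵀ =
  [ 0.4750   0.0500   0.1875]
  [ 0.2050   0.4600   0.2375]
  [ 0.3300   0.1600   0.6000]
(I − A)⁻¹ = adj(I−A) / det(I−A) ≈
  [   1.5966     0.1681     0.6303]
  [   0.6891     1.5462     0.7983]
  [   1.1092     0.5378     2.0168]
First solve x = (I − A)⁻¹ d = adj(I−A)·d / det(I−A); in particular x_3 = (0.3300·200 + 0.1600·560 + 0.6000·520) / 0.2975 = 467.60 / 0.2975 ≈ 1571.7647.
Intermediate flow from 1 to 3: z_13 = a_13 · x_3 = 0.25 × 467.60 / 0.2975 = 116.90 / 0.2975 ≈ 392.94.

z_13 = 392.94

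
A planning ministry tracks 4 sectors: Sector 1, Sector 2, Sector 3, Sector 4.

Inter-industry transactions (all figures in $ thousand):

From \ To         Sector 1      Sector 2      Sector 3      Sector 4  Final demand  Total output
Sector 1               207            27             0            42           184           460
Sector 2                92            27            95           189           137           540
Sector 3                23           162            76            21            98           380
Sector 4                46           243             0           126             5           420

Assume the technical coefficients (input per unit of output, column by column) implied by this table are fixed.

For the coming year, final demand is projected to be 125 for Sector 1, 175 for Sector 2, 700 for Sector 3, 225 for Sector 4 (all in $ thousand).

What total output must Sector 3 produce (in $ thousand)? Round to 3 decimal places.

x_3 = 1458.625

Technical coefficients a_ij = z_ij / X_j:
  a_11 = 207/460 = 0.45, a_21 = 92/460 = 0.20, a_31 = 23/460 = 0.05, a_41 = 46/460 = 0.10
  a_12 = 27/540 = 0.05, a_22 = 27/540 = 0.05, a_32 = 162/540 = 0.30, a_42 = 243/540 = 0.45
  a_13 = 0/380 = 0.00, a_23 = 95/380 = 0.25, a_33 = 76/380 = 0.20, a_43 = 0/380 = 0.00
  a_14 = 42/420 = 0.10, a_24 = 189/420 = 0.45, a_34 = 21/420 = 0.05, a_44 = 126/420 = 0.30
I − A =
  [   0.55    -0.05     0.00    -0.10]
  [  -0.20     0.95    -0.25    -0.45]
  [  -0.05    -0.30     0.80    -0.05]
  [  -0.10    -0.45     0.00     0.70]
Compute the cofactors C_ij = (−1)^(i+j)·(3×3 minor ij) of I−A; the adjugate is their transpose:
adj(I−A) = Cᵀ =
  [ 0.311875   0.064000   0.020000   0.087125]
  [ 0.158000   0.300000   0.093750   0.222125]
  [ 0.087875   0.129125   0.226625   0.111750]
  [ 0.146125   0.202000   0.063125   0.368125]
det(I−A) = Σ_j (I−A)_1j·C_1j = (0.55)(0.311875) + (-0.05)(0.158000) + (0.00)(0.087875) + (-0.10)(0.146125) = 0.14901875
(I − A)⁻¹ = adj(I−A) / det(I−A) ≈
  [   2.0929     0.4295     0.1342     0.5847]
  [   1.0603     2.0132     0.6291     1.4906]
  [   0.5897     0.8665     1.5208     0.7499]
  [   0.9806     1.3555     0.4236     2.4703]
x = (I − A)⁻¹ d = adj(I−A)·d / det(I−A), with det(I−A) = 0.14901875:
  x_1 = (0.311875·125 + 0.064000·175 + 0.020000·700 + 0.087125·225) / 0.14901875 = 83.7875 / 0.14901875 ≈ 562.261
  x_2 = (0.158000·125 + 0.300000·175 + 0.093750·700 + 0.222125·225) / 0.14901875 = 187.853125 / 0.14901875 ≈ 1260.601
  x_3 = (0.087875·125 + 0.129125·175 + 0.226625·700 + 0.111750·225) / 0.14901875 = 217.3625 / 0.14901875 ≈ 1458.625
  x_4 = (0.146125·125 + 0.202000·175 + 0.063125·700 + 0.368125·225) / 0.14901875 = 180.63125 / 0.14901875 ≈ 1212.138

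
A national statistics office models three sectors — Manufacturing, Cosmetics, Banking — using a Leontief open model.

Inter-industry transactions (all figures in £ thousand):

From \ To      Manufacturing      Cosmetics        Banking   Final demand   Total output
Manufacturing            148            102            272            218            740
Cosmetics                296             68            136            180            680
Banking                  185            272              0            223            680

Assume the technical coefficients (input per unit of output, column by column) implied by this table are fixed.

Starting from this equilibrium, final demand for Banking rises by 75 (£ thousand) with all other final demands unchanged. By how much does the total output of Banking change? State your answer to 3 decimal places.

Technical coefficients a_ij = z_ij / X_j:
  a_MM = 148/740 = 0.20, a_CM = 296/740 = 0.40, a_BM = 185/740 = 0.25
  a_MC = 102/680 = 0.15, a_CC = 68/680 = 0.10, a_BC = 272/680 = 0.40
  a_MB = 272/680 = 0.40, a_CB = 136/680 = 0.20, a_BB = 0/680 = 0.00
I − A =
  [   0.80    -0.15    -0.40]
  [  -0.40     0.90    -0.20]
  [  -0.25    -0.40     1.00]
Cofactors of I−A, C_ij = (−1)^(i+j)·(minor ij) (rows/columns in the sector order above):
  C_11 = (0.90)(1.00) − (-0.20)(-0.40) = 0.8200
  C_12 = −[(-0.40)(1.00) − (-0.20)(-0.25)] = 0.4500
  C_13 = (-0.40)(-0.40) − (0.90)(-0.25) = 0.3850
  C_21 = −[(-0.15)(1.00) − (-0.40)(-0.40)] = 0.3100
  C_22 = (0.80)(1.00) − (-0.40)(-0.25) = 0.7000
  C_23 = −[(0.80)(-0.40) − (-0.15)(-0.25)] = 0.3575
  C_31 = (-0.15)(-0.20) − (-0.40)(0.90) = 0.3900
  C_32 = −[(0.80)(-0.20) − (-0.40)(-0.40)] = 0.3200
  C_33 = (0.80)(0.90) − (-0.15)(-0.40) = 0.6600
det(I−A) = Σ_j (I−A)_1j·C_1j = (0.80)(0.8200) + (-0.15)(0.4500) + (-0.40)(0.3850) = 0.4345
adj(I−A) = Cᵀ =
  [ 0.8200   0.3100   0.3900]
  [ 0.4500   0.7000   0.3200]
  [ 0.3850   0.3575   0.6600]
(I − A)⁻¹ = adj(I−A) / det(I−A) ≈
  [   1.8872     0.7135     0.8976]
  [   1.0357     1.6110     0.7365]
  [   0.8861     0.8228     1.5190]
Δx = (I − A)⁻¹ Δd with Δd having +75 in the Banking component and 0 elsewhere.
So Δx_B = L_BB · (+75), where L_BB = adj(I−A)_BB / det(I−A) = 0.6600 / 0.4345.
Δx_B = 0.6600 × (+75) / 0.4345 = 49.50 / 0.4345 ≈ 113.924.

Δx_B = 113.924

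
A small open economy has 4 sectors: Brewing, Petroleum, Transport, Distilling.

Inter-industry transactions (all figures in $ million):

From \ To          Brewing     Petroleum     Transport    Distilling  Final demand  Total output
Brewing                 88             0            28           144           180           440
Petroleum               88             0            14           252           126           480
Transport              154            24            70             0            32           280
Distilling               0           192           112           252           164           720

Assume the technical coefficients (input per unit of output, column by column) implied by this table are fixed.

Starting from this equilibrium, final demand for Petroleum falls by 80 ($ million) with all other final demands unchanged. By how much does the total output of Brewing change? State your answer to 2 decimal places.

Technical coefficients a_ij = z_ij / X_j:
  a_BB = 88/440 = 0.20, a_PB = 88/440 = 0.20, a_TB = 154/440 = 0.35, a_DB = 0/440 = 0.00
  a_BP = 0/480 = 0.00, a_PP = 0/480 = 0.00, a_TP = 24/480 = 0.05, a_DP = 192/480 = 0.40
  a_BT = 28/280 = 0.10, a_PT = 14/280 = 0.05, a_TT = 70/280 = 0.25, a_DT = 112/280 = 0.40
  a_BD = 144/720 = 0.20, a_PD = 252/720 = 0.35, a_TD = 0/720 = 0.00, a_DD = 252/720 = 0.35
I − A =
  [   0.80     0.00    -0.10    -0.20]
  [  -0.20     1.00    -0.05    -0.35]
  [  -0.35    -0.05     0.75     0.00]
  [   0.00    -0.40    -0.40     0.65]
Compute the cofactors C_ij = (−1)^(i+j)·(3×3 minor ij) of I−A; the adjugate is their transpose:
adj(I−A) = Cᵀ =
  [ 0.373875   0.067250   0.135000   0.151250]
  [ 0.157875   0.339250   0.167000   0.231250]
  [ 0.185000   0.054000   0.392000   0.086000]
  [ 0.211000   0.242000   0.344000   0.562000]
det(I−A) = Σ_j (I−A)_1j·C_1j = (0.80)(0.373875) + (0.00)(0.157875) + (-0.10)(0.185000) + (-0.20)(0.211000) = 0.2384
(I − A)⁻¹ = adj(I−A) / det(I−A) ≈
  [   1.5683     0.2821     0.5663     0.6344]
  [   0.6622     1.4230     0.7005     0.9700]
  [   0.7760     0.2265     1.6443     0.3607]
  [   0.8851     1.0151     1.4430     2.3574]
Δx = (I − A)⁻¹ Δd with Δd having -80 in the Petroleum component and 0 elsewhere.
So Δx_B = L_BP · (-80), where L_BP = adj(I−A)_BP / det(I−A) = 0.067250 / 0.2384.
Δx_B = 0.067250 × (-80) / 0.2384 = -5.38 / 0.2384 ≈ -22.57.

Δx_B = -22.57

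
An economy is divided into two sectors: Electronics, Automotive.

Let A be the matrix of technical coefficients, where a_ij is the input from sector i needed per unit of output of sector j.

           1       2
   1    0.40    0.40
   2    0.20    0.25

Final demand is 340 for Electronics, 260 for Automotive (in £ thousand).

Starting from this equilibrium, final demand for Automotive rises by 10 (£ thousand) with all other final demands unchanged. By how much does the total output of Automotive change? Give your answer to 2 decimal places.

I − A =
  [   0.60    -0.40]
  [  -0.20     0.75]
det(I−A) = (0.60)(0.75) − (-0.40)(-0.20) = 0.3700
adj(I−A) = [[0.75, 0.40], [0.20, 0.60]]
(I − A)⁻¹ = adj(I−A) / det(I−A) ≈
  [   2.0270     1.0811]
  [   0.5405     1.6216]
Δx = (I − A)⁻¹ Δd with Δd having +10 in the Automotive component and 0 elsewhere.
So Δx_2 = L_22 · (+10), where L_22 = adj(I−A)_22 / det(I−A) = 0.60 / 0.3700.
Δx_2 = 0.60 × (+10) / 0.3700 = 6.00 / 0.3700 ≈ 16.22.

Δx_2 = 16.22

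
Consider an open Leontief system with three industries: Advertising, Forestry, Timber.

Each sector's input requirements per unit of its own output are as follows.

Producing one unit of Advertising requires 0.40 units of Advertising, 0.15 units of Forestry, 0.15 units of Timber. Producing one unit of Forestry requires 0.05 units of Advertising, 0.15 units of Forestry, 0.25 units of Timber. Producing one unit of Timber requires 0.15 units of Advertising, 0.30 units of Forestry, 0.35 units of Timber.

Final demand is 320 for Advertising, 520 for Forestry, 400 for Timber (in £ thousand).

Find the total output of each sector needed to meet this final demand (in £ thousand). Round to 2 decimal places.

I − A =
  [   0.60    -0.05    -0.15]
  [  -0.15     0.85    -0.30]
  [  -0.15    -0.25     0.65]
Cofactors of I−A, C_ij = (−1)^(i+j)·(minor ij) (rows/columns in the sector order above):
  C_11 = (0.85)(0.65) − (-0.30)(-0.25) = 0.4775
  C_12 = −[(-0.15)(0.65) − (-0.30)(-0.15)] = 0.1425
  C_13 = (-0.15)(-0.25) − (0.85)(-0.15) = 0.1650
  C_21 = −[(-0.05)(0.65) − (-0.15)(-0.25)] = 0.0700
  C_22 = (0.60)(0.65) − (-0.15)(-0.15) = 0.3675
  C_23 = −[(0.60)(-0.25) − (-0.05)(-0.15)] = 0.1575
  C_31 = (-0.05)(-0.30) − (-0.15)(0.85) = 0.1425
  C_32 = −[(0.60)(-0.30) − (-0.15)(-0.15)] = 0.2025
  C_33 = (0.60)(0.85) − (-0.05)(-0.15) = 0.5025
det(I−A) = Σ_j (I−A)_1j·C_1j = (0.60)(0.4775) + (-0.05)(0.1425) + (-0.15)(0.1650) = 0.254625
adj(I−A) = Cᵀ =
  [ 0.4775   0.0700   0.1425]
  [ 0.1425   0.3675   0.2025]
  [ 0.1650   0.1575   0.5025]
(I − A)⁻¹ = adj(I−A) / det(I−A) ≈
  [   1.8753     0.2749     0.5596]
  [   0.5596     1.4433     0.7953]
  [   0.6480     0.6186     1.9735]
x = (I − A)⁻¹ d = adj(I−A)·d / det(I−A), with det(I−A) = 0.254625:
  x_A = (0.4775·320 + 0.0700·520 + 0.1425·400) / 0.254625 = 246.20 / 0.254625 ≈ 966.91
  x_F = (0.1425·320 + 0.3675·520 + 0.2025·400) / 0.254625 = 317.70 / 0.254625 ≈ 1247.72
  x_T = (0.1650·320 + 0.1575·520 + 0.5025·400) / 0.254625 = 335.70 / 0.254625 ≈ 1318.41

x_A = 966.91, x_F = 1247.72, x_T = 1318.41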